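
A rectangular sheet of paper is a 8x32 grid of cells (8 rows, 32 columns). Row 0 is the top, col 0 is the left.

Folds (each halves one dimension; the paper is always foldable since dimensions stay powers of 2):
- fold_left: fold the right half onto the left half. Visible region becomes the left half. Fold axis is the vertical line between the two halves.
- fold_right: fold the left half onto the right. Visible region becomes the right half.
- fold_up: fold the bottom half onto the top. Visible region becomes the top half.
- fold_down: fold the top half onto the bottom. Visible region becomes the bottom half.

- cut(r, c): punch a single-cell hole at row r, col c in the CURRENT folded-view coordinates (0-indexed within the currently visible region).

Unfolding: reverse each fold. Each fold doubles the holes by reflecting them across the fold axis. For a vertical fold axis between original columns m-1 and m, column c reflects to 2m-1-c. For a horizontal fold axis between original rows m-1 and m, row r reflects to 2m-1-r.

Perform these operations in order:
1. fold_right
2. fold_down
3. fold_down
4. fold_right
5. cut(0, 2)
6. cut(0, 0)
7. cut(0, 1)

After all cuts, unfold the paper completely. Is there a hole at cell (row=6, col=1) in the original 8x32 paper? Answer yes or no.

Answer: no

Derivation:
Op 1 fold_right: fold axis v@16; visible region now rows[0,8) x cols[16,32) = 8x16
Op 2 fold_down: fold axis h@4; visible region now rows[4,8) x cols[16,32) = 4x16
Op 3 fold_down: fold axis h@6; visible region now rows[6,8) x cols[16,32) = 2x16
Op 4 fold_right: fold axis v@24; visible region now rows[6,8) x cols[24,32) = 2x8
Op 5 cut(0, 2): punch at orig (6,26); cuts so far [(6, 26)]; region rows[6,8) x cols[24,32) = 2x8
Op 6 cut(0, 0): punch at orig (6,24); cuts so far [(6, 24), (6, 26)]; region rows[6,8) x cols[24,32) = 2x8
Op 7 cut(0, 1): punch at orig (6,25); cuts so far [(6, 24), (6, 25), (6, 26)]; region rows[6,8) x cols[24,32) = 2x8
Unfold 1 (reflect across v@24): 6 holes -> [(6, 21), (6, 22), (6, 23), (6, 24), (6, 25), (6, 26)]
Unfold 2 (reflect across h@6): 12 holes -> [(5, 21), (5, 22), (5, 23), (5, 24), (5, 25), (5, 26), (6, 21), (6, 22), (6, 23), (6, 24), (6, 25), (6, 26)]
Unfold 3 (reflect across h@4): 24 holes -> [(1, 21), (1, 22), (1, 23), (1, 24), (1, 25), (1, 26), (2, 21), (2, 22), (2, 23), (2, 24), (2, 25), (2, 26), (5, 21), (5, 22), (5, 23), (5, 24), (5, 25), (5, 26), (6, 21), (6, 22), (6, 23), (6, 24), (6, 25), (6, 26)]
Unfold 4 (reflect across v@16): 48 holes -> [(1, 5), (1, 6), (1, 7), (1, 8), (1, 9), (1, 10), (1, 21), (1, 22), (1, 23), (1, 24), (1, 25), (1, 26), (2, 5), (2, 6), (2, 7), (2, 8), (2, 9), (2, 10), (2, 21), (2, 22), (2, 23), (2, 24), (2, 25), (2, 26), (5, 5), (5, 6), (5, 7), (5, 8), (5, 9), (5, 10), (5, 21), (5, 22), (5, 23), (5, 24), (5, 25), (5, 26), (6, 5), (6, 6), (6, 7), (6, 8), (6, 9), (6, 10), (6, 21), (6, 22), (6, 23), (6, 24), (6, 25), (6, 26)]
Holes: [(1, 5), (1, 6), (1, 7), (1, 8), (1, 9), (1, 10), (1, 21), (1, 22), (1, 23), (1, 24), (1, 25), (1, 26), (2, 5), (2, 6), (2, 7), (2, 8), (2, 9), (2, 10), (2, 21), (2, 22), (2, 23), (2, 24), (2, 25), (2, 26), (5, 5), (5, 6), (5, 7), (5, 8), (5, 9), (5, 10), (5, 21), (5, 22), (5, 23), (5, 24), (5, 25), (5, 26), (6, 5), (6, 6), (6, 7), (6, 8), (6, 9), (6, 10), (6, 21), (6, 22), (6, 23), (6, 24), (6, 25), (6, 26)]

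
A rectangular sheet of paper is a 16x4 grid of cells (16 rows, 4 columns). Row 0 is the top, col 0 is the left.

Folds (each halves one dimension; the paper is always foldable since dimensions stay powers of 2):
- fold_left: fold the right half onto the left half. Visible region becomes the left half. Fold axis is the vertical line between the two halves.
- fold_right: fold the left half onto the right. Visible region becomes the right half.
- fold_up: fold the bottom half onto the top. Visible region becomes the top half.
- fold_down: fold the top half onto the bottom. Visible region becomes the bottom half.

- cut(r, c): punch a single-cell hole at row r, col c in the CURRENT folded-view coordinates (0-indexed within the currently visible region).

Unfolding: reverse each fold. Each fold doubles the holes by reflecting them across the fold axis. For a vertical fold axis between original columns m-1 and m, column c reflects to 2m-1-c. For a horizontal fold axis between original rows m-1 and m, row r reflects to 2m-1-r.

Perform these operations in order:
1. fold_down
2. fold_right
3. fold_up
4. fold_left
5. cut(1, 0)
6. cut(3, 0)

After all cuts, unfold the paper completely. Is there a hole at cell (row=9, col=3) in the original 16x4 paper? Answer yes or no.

Answer: yes

Derivation:
Op 1 fold_down: fold axis h@8; visible region now rows[8,16) x cols[0,4) = 8x4
Op 2 fold_right: fold axis v@2; visible region now rows[8,16) x cols[2,4) = 8x2
Op 3 fold_up: fold axis h@12; visible region now rows[8,12) x cols[2,4) = 4x2
Op 4 fold_left: fold axis v@3; visible region now rows[8,12) x cols[2,3) = 4x1
Op 5 cut(1, 0): punch at orig (9,2); cuts so far [(9, 2)]; region rows[8,12) x cols[2,3) = 4x1
Op 6 cut(3, 0): punch at orig (11,2); cuts so far [(9, 2), (11, 2)]; region rows[8,12) x cols[2,3) = 4x1
Unfold 1 (reflect across v@3): 4 holes -> [(9, 2), (9, 3), (11, 2), (11, 3)]
Unfold 2 (reflect across h@12): 8 holes -> [(9, 2), (9, 3), (11, 2), (11, 3), (12, 2), (12, 3), (14, 2), (14, 3)]
Unfold 3 (reflect across v@2): 16 holes -> [(9, 0), (9, 1), (9, 2), (9, 3), (11, 0), (11, 1), (11, 2), (11, 3), (12, 0), (12, 1), (12, 2), (12, 3), (14, 0), (14, 1), (14, 2), (14, 3)]
Unfold 4 (reflect across h@8): 32 holes -> [(1, 0), (1, 1), (1, 2), (1, 3), (3, 0), (3, 1), (3, 2), (3, 3), (4, 0), (4, 1), (4, 2), (4, 3), (6, 0), (6, 1), (6, 2), (6, 3), (9, 0), (9, 1), (9, 2), (9, 3), (11, 0), (11, 1), (11, 2), (11, 3), (12, 0), (12, 1), (12, 2), (12, 3), (14, 0), (14, 1), (14, 2), (14, 3)]
Holes: [(1, 0), (1, 1), (1, 2), (1, 3), (3, 0), (3, 1), (3, 2), (3, 3), (4, 0), (4, 1), (4, 2), (4, 3), (6, 0), (6, 1), (6, 2), (6, 3), (9, 0), (9, 1), (9, 2), (9, 3), (11, 0), (11, 1), (11, 2), (11, 3), (12, 0), (12, 1), (12, 2), (12, 3), (14, 0), (14, 1), (14, 2), (14, 3)]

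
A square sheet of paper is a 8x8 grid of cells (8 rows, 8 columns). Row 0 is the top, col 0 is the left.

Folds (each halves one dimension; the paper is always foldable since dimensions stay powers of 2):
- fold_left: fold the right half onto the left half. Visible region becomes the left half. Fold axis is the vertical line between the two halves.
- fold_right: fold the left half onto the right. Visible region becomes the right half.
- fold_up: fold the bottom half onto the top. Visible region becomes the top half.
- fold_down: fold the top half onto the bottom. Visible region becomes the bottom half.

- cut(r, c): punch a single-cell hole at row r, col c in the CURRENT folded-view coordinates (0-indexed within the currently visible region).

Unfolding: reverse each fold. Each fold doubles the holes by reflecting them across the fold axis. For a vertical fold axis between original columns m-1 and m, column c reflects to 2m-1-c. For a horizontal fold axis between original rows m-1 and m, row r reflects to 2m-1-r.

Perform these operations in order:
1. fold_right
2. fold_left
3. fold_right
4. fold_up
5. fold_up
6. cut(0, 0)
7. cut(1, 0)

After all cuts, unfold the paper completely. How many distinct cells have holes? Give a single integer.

Answer: 64

Derivation:
Op 1 fold_right: fold axis v@4; visible region now rows[0,8) x cols[4,8) = 8x4
Op 2 fold_left: fold axis v@6; visible region now rows[0,8) x cols[4,6) = 8x2
Op 3 fold_right: fold axis v@5; visible region now rows[0,8) x cols[5,6) = 8x1
Op 4 fold_up: fold axis h@4; visible region now rows[0,4) x cols[5,6) = 4x1
Op 5 fold_up: fold axis h@2; visible region now rows[0,2) x cols[5,6) = 2x1
Op 6 cut(0, 0): punch at orig (0,5); cuts so far [(0, 5)]; region rows[0,2) x cols[5,6) = 2x1
Op 7 cut(1, 0): punch at orig (1,5); cuts so far [(0, 5), (1, 5)]; region rows[0,2) x cols[5,6) = 2x1
Unfold 1 (reflect across h@2): 4 holes -> [(0, 5), (1, 5), (2, 5), (3, 5)]
Unfold 2 (reflect across h@4): 8 holes -> [(0, 5), (1, 5), (2, 5), (3, 5), (4, 5), (5, 5), (6, 5), (7, 5)]
Unfold 3 (reflect across v@5): 16 holes -> [(0, 4), (0, 5), (1, 4), (1, 5), (2, 4), (2, 5), (3, 4), (3, 5), (4, 4), (4, 5), (5, 4), (5, 5), (6, 4), (6, 5), (7, 4), (7, 5)]
Unfold 4 (reflect across v@6): 32 holes -> [(0, 4), (0, 5), (0, 6), (0, 7), (1, 4), (1, 5), (1, 6), (1, 7), (2, 4), (2, 5), (2, 6), (2, 7), (3, 4), (3, 5), (3, 6), (3, 7), (4, 4), (4, 5), (4, 6), (4, 7), (5, 4), (5, 5), (5, 6), (5, 7), (6, 4), (6, 5), (6, 6), (6, 7), (7, 4), (7, 5), (7, 6), (7, 7)]
Unfold 5 (reflect across v@4): 64 holes -> [(0, 0), (0, 1), (0, 2), (0, 3), (0, 4), (0, 5), (0, 6), (0, 7), (1, 0), (1, 1), (1, 2), (1, 3), (1, 4), (1, 5), (1, 6), (1, 7), (2, 0), (2, 1), (2, 2), (2, 3), (2, 4), (2, 5), (2, 6), (2, 7), (3, 0), (3, 1), (3, 2), (3, 3), (3, 4), (3, 5), (3, 6), (3, 7), (4, 0), (4, 1), (4, 2), (4, 3), (4, 4), (4, 5), (4, 6), (4, 7), (5, 0), (5, 1), (5, 2), (5, 3), (5, 4), (5, 5), (5, 6), (5, 7), (6, 0), (6, 1), (6, 2), (6, 3), (6, 4), (6, 5), (6, 6), (6, 7), (7, 0), (7, 1), (7, 2), (7, 3), (7, 4), (7, 5), (7, 6), (7, 7)]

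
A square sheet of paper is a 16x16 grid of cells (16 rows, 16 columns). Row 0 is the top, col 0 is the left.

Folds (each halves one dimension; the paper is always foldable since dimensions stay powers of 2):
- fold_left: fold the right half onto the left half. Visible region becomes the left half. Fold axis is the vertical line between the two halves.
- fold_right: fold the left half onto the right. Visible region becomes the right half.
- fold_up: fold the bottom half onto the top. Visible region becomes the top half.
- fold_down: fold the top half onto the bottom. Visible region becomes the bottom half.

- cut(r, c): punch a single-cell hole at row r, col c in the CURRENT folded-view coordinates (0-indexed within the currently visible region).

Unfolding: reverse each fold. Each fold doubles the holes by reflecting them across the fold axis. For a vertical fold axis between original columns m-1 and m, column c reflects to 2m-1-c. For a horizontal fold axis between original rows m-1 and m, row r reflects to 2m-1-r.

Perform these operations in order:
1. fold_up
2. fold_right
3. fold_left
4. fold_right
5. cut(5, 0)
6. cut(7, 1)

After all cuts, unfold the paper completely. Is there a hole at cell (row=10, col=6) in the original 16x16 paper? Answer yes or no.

Answer: yes

Derivation:
Op 1 fold_up: fold axis h@8; visible region now rows[0,8) x cols[0,16) = 8x16
Op 2 fold_right: fold axis v@8; visible region now rows[0,8) x cols[8,16) = 8x8
Op 3 fold_left: fold axis v@12; visible region now rows[0,8) x cols[8,12) = 8x4
Op 4 fold_right: fold axis v@10; visible region now rows[0,8) x cols[10,12) = 8x2
Op 5 cut(5, 0): punch at orig (5,10); cuts so far [(5, 10)]; region rows[0,8) x cols[10,12) = 8x2
Op 6 cut(7, 1): punch at orig (7,11); cuts so far [(5, 10), (7, 11)]; region rows[0,8) x cols[10,12) = 8x2
Unfold 1 (reflect across v@10): 4 holes -> [(5, 9), (5, 10), (7, 8), (7, 11)]
Unfold 2 (reflect across v@12): 8 holes -> [(5, 9), (5, 10), (5, 13), (5, 14), (7, 8), (7, 11), (7, 12), (7, 15)]
Unfold 3 (reflect across v@8): 16 holes -> [(5, 1), (5, 2), (5, 5), (5, 6), (5, 9), (5, 10), (5, 13), (5, 14), (7, 0), (7, 3), (7, 4), (7, 7), (7, 8), (7, 11), (7, 12), (7, 15)]
Unfold 4 (reflect across h@8): 32 holes -> [(5, 1), (5, 2), (5, 5), (5, 6), (5, 9), (5, 10), (5, 13), (5, 14), (7, 0), (7, 3), (7, 4), (7, 7), (7, 8), (7, 11), (7, 12), (7, 15), (8, 0), (8, 3), (8, 4), (8, 7), (8, 8), (8, 11), (8, 12), (8, 15), (10, 1), (10, 2), (10, 5), (10, 6), (10, 9), (10, 10), (10, 13), (10, 14)]
Holes: [(5, 1), (5, 2), (5, 5), (5, 6), (5, 9), (5, 10), (5, 13), (5, 14), (7, 0), (7, 3), (7, 4), (7, 7), (7, 8), (7, 11), (7, 12), (7, 15), (8, 0), (8, 3), (8, 4), (8, 7), (8, 8), (8, 11), (8, 12), (8, 15), (10, 1), (10, 2), (10, 5), (10, 6), (10, 9), (10, 10), (10, 13), (10, 14)]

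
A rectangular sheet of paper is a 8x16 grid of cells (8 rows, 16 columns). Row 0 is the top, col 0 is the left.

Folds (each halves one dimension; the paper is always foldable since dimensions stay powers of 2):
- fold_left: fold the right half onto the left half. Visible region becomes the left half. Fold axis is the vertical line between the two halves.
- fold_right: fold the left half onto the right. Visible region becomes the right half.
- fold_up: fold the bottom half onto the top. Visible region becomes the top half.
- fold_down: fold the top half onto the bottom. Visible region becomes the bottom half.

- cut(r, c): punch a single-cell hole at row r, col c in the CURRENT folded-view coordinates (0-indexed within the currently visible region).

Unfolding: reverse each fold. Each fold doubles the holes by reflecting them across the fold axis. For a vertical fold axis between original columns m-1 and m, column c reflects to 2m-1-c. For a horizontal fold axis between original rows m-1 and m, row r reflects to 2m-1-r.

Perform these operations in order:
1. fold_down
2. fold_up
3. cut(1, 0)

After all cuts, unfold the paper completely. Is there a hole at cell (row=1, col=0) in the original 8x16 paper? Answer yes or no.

Op 1 fold_down: fold axis h@4; visible region now rows[4,8) x cols[0,16) = 4x16
Op 2 fold_up: fold axis h@6; visible region now rows[4,6) x cols[0,16) = 2x16
Op 3 cut(1, 0): punch at orig (5,0); cuts so far [(5, 0)]; region rows[4,6) x cols[0,16) = 2x16
Unfold 1 (reflect across h@6): 2 holes -> [(5, 0), (6, 0)]
Unfold 2 (reflect across h@4): 4 holes -> [(1, 0), (2, 0), (5, 0), (6, 0)]
Holes: [(1, 0), (2, 0), (5, 0), (6, 0)]

Answer: yes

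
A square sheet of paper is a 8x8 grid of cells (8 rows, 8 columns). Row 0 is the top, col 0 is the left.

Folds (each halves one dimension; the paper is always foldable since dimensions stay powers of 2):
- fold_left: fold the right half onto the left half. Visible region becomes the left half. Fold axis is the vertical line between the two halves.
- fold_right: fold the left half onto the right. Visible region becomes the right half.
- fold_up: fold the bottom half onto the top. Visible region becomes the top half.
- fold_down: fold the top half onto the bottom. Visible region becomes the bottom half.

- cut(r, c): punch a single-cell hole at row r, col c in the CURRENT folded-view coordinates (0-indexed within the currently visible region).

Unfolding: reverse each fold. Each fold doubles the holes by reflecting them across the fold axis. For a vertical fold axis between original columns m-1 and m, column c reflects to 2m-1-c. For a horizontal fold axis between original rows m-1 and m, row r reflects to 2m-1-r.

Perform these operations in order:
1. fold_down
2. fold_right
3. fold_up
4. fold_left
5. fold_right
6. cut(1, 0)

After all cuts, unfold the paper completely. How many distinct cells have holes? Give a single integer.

Answer: 32

Derivation:
Op 1 fold_down: fold axis h@4; visible region now rows[4,8) x cols[0,8) = 4x8
Op 2 fold_right: fold axis v@4; visible region now rows[4,8) x cols[4,8) = 4x4
Op 3 fold_up: fold axis h@6; visible region now rows[4,6) x cols[4,8) = 2x4
Op 4 fold_left: fold axis v@6; visible region now rows[4,6) x cols[4,6) = 2x2
Op 5 fold_right: fold axis v@5; visible region now rows[4,6) x cols[5,6) = 2x1
Op 6 cut(1, 0): punch at orig (5,5); cuts so far [(5, 5)]; region rows[4,6) x cols[5,6) = 2x1
Unfold 1 (reflect across v@5): 2 holes -> [(5, 4), (5, 5)]
Unfold 2 (reflect across v@6): 4 holes -> [(5, 4), (5, 5), (5, 6), (5, 7)]
Unfold 3 (reflect across h@6): 8 holes -> [(5, 4), (5, 5), (5, 6), (5, 7), (6, 4), (6, 5), (6, 6), (6, 7)]
Unfold 4 (reflect across v@4): 16 holes -> [(5, 0), (5, 1), (5, 2), (5, 3), (5, 4), (5, 5), (5, 6), (5, 7), (6, 0), (6, 1), (6, 2), (6, 3), (6, 4), (6, 5), (6, 6), (6, 7)]
Unfold 5 (reflect across h@4): 32 holes -> [(1, 0), (1, 1), (1, 2), (1, 3), (1, 4), (1, 5), (1, 6), (1, 7), (2, 0), (2, 1), (2, 2), (2, 3), (2, 4), (2, 5), (2, 6), (2, 7), (5, 0), (5, 1), (5, 2), (5, 3), (5, 4), (5, 5), (5, 6), (5, 7), (6, 0), (6, 1), (6, 2), (6, 3), (6, 4), (6, 5), (6, 6), (6, 7)]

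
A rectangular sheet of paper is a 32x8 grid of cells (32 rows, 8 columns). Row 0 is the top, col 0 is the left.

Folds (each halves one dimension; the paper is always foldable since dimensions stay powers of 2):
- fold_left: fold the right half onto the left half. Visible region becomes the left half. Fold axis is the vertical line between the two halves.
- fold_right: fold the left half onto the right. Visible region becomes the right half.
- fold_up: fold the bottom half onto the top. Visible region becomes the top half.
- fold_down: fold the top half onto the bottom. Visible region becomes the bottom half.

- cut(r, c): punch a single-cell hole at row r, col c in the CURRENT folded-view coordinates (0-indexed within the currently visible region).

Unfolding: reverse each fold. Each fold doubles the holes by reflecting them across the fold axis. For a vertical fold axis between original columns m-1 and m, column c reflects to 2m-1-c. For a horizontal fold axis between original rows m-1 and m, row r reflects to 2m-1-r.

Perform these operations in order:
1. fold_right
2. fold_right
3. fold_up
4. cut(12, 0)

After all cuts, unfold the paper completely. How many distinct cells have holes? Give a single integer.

Answer: 8

Derivation:
Op 1 fold_right: fold axis v@4; visible region now rows[0,32) x cols[4,8) = 32x4
Op 2 fold_right: fold axis v@6; visible region now rows[0,32) x cols[6,8) = 32x2
Op 3 fold_up: fold axis h@16; visible region now rows[0,16) x cols[6,8) = 16x2
Op 4 cut(12, 0): punch at orig (12,6); cuts so far [(12, 6)]; region rows[0,16) x cols[6,8) = 16x2
Unfold 1 (reflect across h@16): 2 holes -> [(12, 6), (19, 6)]
Unfold 2 (reflect across v@6): 4 holes -> [(12, 5), (12, 6), (19, 5), (19, 6)]
Unfold 3 (reflect across v@4): 8 holes -> [(12, 1), (12, 2), (12, 5), (12, 6), (19, 1), (19, 2), (19, 5), (19, 6)]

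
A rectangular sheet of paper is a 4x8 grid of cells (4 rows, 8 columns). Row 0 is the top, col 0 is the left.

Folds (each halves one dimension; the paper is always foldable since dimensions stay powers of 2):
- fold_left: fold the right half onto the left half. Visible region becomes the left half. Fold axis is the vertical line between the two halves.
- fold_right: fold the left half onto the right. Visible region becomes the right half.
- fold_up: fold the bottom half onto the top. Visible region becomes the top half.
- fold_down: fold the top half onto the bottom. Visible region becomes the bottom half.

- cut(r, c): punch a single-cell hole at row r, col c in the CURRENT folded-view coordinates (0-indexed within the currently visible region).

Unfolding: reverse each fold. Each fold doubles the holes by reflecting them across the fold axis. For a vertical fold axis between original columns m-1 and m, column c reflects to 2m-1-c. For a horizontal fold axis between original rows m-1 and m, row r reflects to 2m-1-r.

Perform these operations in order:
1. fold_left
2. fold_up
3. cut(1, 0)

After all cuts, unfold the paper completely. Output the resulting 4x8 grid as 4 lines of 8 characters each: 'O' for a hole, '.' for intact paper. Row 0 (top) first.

Answer: ........
O......O
O......O
........

Derivation:
Op 1 fold_left: fold axis v@4; visible region now rows[0,4) x cols[0,4) = 4x4
Op 2 fold_up: fold axis h@2; visible region now rows[0,2) x cols[0,4) = 2x4
Op 3 cut(1, 0): punch at orig (1,0); cuts so far [(1, 0)]; region rows[0,2) x cols[0,4) = 2x4
Unfold 1 (reflect across h@2): 2 holes -> [(1, 0), (2, 0)]
Unfold 2 (reflect across v@4): 4 holes -> [(1, 0), (1, 7), (2, 0), (2, 7)]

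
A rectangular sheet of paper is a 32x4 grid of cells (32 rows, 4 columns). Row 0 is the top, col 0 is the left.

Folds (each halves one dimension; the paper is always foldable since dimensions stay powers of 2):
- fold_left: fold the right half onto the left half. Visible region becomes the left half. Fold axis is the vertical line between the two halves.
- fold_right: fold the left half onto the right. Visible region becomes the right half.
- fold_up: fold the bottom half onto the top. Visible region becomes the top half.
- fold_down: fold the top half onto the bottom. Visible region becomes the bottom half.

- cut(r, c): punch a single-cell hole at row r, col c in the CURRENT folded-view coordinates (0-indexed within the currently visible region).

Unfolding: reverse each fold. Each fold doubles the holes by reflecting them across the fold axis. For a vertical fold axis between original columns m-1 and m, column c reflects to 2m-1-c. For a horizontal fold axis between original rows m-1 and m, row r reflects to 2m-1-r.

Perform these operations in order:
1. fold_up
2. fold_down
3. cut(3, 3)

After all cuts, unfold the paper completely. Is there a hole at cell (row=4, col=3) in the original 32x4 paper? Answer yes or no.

Op 1 fold_up: fold axis h@16; visible region now rows[0,16) x cols[0,4) = 16x4
Op 2 fold_down: fold axis h@8; visible region now rows[8,16) x cols[0,4) = 8x4
Op 3 cut(3, 3): punch at orig (11,3); cuts so far [(11, 3)]; region rows[8,16) x cols[0,4) = 8x4
Unfold 1 (reflect across h@8): 2 holes -> [(4, 3), (11, 3)]
Unfold 2 (reflect across h@16): 4 holes -> [(4, 3), (11, 3), (20, 3), (27, 3)]
Holes: [(4, 3), (11, 3), (20, 3), (27, 3)]

Answer: yes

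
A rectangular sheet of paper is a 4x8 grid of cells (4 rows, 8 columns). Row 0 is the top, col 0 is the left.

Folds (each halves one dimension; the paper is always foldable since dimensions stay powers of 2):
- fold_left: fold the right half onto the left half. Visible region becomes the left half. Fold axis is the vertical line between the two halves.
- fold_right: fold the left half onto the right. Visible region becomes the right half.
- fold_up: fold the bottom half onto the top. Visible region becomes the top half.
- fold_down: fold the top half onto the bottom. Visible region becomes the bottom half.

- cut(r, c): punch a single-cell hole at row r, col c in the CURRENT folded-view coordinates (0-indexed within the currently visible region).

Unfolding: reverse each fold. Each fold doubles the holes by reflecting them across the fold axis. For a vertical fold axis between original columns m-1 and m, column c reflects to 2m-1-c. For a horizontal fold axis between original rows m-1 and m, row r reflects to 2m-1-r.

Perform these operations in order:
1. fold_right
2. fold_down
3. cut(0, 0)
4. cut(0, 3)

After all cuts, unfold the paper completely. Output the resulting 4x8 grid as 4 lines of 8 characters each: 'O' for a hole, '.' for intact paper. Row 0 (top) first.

Op 1 fold_right: fold axis v@4; visible region now rows[0,4) x cols[4,8) = 4x4
Op 2 fold_down: fold axis h@2; visible region now rows[2,4) x cols[4,8) = 2x4
Op 3 cut(0, 0): punch at orig (2,4); cuts so far [(2, 4)]; region rows[2,4) x cols[4,8) = 2x4
Op 4 cut(0, 3): punch at orig (2,7); cuts so far [(2, 4), (2, 7)]; region rows[2,4) x cols[4,8) = 2x4
Unfold 1 (reflect across h@2): 4 holes -> [(1, 4), (1, 7), (2, 4), (2, 7)]
Unfold 2 (reflect across v@4): 8 holes -> [(1, 0), (1, 3), (1, 4), (1, 7), (2, 0), (2, 3), (2, 4), (2, 7)]

Answer: ........
O..OO..O
O..OO..O
........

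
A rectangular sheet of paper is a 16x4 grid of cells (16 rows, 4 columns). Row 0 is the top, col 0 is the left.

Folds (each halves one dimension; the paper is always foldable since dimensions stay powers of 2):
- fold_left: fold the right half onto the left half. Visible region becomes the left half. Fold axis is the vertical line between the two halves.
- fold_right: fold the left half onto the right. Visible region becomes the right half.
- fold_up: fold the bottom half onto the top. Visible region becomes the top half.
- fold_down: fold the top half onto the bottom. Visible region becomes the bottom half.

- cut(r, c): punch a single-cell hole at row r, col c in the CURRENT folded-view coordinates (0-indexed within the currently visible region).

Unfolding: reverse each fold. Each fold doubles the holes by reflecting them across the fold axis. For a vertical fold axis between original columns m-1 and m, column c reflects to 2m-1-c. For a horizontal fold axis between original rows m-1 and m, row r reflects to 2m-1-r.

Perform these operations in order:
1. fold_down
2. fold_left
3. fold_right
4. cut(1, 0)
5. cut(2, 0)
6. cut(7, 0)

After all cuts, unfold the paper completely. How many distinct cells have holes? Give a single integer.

Answer: 24

Derivation:
Op 1 fold_down: fold axis h@8; visible region now rows[8,16) x cols[0,4) = 8x4
Op 2 fold_left: fold axis v@2; visible region now rows[8,16) x cols[0,2) = 8x2
Op 3 fold_right: fold axis v@1; visible region now rows[8,16) x cols[1,2) = 8x1
Op 4 cut(1, 0): punch at orig (9,1); cuts so far [(9, 1)]; region rows[8,16) x cols[1,2) = 8x1
Op 5 cut(2, 0): punch at orig (10,1); cuts so far [(9, 1), (10, 1)]; region rows[8,16) x cols[1,2) = 8x1
Op 6 cut(7, 0): punch at orig (15,1); cuts so far [(9, 1), (10, 1), (15, 1)]; region rows[8,16) x cols[1,2) = 8x1
Unfold 1 (reflect across v@1): 6 holes -> [(9, 0), (9, 1), (10, 0), (10, 1), (15, 0), (15, 1)]
Unfold 2 (reflect across v@2): 12 holes -> [(9, 0), (9, 1), (9, 2), (9, 3), (10, 0), (10, 1), (10, 2), (10, 3), (15, 0), (15, 1), (15, 2), (15, 3)]
Unfold 3 (reflect across h@8): 24 holes -> [(0, 0), (0, 1), (0, 2), (0, 3), (5, 0), (5, 1), (5, 2), (5, 3), (6, 0), (6, 1), (6, 2), (6, 3), (9, 0), (9, 1), (9, 2), (9, 3), (10, 0), (10, 1), (10, 2), (10, 3), (15, 0), (15, 1), (15, 2), (15, 3)]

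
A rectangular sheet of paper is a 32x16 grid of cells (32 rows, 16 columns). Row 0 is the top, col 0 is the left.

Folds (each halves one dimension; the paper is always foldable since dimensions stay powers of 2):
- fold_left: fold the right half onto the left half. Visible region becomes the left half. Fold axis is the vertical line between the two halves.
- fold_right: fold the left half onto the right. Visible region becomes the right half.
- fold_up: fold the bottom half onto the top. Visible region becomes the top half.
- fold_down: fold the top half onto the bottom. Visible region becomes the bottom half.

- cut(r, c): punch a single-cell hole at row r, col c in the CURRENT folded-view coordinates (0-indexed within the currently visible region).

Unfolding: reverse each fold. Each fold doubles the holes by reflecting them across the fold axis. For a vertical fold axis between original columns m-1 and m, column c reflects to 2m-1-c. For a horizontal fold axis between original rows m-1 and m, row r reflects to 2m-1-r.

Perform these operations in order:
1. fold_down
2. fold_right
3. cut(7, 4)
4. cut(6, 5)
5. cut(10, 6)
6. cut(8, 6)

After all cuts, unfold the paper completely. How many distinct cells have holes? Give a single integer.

Answer: 16

Derivation:
Op 1 fold_down: fold axis h@16; visible region now rows[16,32) x cols[0,16) = 16x16
Op 2 fold_right: fold axis v@8; visible region now rows[16,32) x cols[8,16) = 16x8
Op 3 cut(7, 4): punch at orig (23,12); cuts so far [(23, 12)]; region rows[16,32) x cols[8,16) = 16x8
Op 4 cut(6, 5): punch at orig (22,13); cuts so far [(22, 13), (23, 12)]; region rows[16,32) x cols[8,16) = 16x8
Op 5 cut(10, 6): punch at orig (26,14); cuts so far [(22, 13), (23, 12), (26, 14)]; region rows[16,32) x cols[8,16) = 16x8
Op 6 cut(8, 6): punch at orig (24,14); cuts so far [(22, 13), (23, 12), (24, 14), (26, 14)]; region rows[16,32) x cols[8,16) = 16x8
Unfold 1 (reflect across v@8): 8 holes -> [(22, 2), (22, 13), (23, 3), (23, 12), (24, 1), (24, 14), (26, 1), (26, 14)]
Unfold 2 (reflect across h@16): 16 holes -> [(5, 1), (5, 14), (7, 1), (7, 14), (8, 3), (8, 12), (9, 2), (9, 13), (22, 2), (22, 13), (23, 3), (23, 12), (24, 1), (24, 14), (26, 1), (26, 14)]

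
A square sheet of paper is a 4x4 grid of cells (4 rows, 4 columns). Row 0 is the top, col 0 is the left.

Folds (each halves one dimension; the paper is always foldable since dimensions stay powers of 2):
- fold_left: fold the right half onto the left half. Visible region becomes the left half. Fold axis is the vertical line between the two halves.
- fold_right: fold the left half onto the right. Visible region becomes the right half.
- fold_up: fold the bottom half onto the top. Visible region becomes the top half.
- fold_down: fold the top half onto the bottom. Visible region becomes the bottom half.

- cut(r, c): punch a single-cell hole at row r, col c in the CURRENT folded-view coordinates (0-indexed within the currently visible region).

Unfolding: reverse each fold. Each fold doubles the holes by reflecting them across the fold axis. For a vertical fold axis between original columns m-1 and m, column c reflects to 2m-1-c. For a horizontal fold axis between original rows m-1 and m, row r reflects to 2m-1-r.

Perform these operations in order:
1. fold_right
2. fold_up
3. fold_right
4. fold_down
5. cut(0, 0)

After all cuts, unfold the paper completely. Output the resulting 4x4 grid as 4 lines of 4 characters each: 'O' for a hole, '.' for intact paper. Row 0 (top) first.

Answer: OOOO
OOOO
OOOO
OOOO

Derivation:
Op 1 fold_right: fold axis v@2; visible region now rows[0,4) x cols[2,4) = 4x2
Op 2 fold_up: fold axis h@2; visible region now rows[0,2) x cols[2,4) = 2x2
Op 3 fold_right: fold axis v@3; visible region now rows[0,2) x cols[3,4) = 2x1
Op 4 fold_down: fold axis h@1; visible region now rows[1,2) x cols[3,4) = 1x1
Op 5 cut(0, 0): punch at orig (1,3); cuts so far [(1, 3)]; region rows[1,2) x cols[3,4) = 1x1
Unfold 1 (reflect across h@1): 2 holes -> [(0, 3), (1, 3)]
Unfold 2 (reflect across v@3): 4 holes -> [(0, 2), (0, 3), (1, 2), (1, 3)]
Unfold 3 (reflect across h@2): 8 holes -> [(0, 2), (0, 3), (1, 2), (1, 3), (2, 2), (2, 3), (3, 2), (3, 3)]
Unfold 4 (reflect across v@2): 16 holes -> [(0, 0), (0, 1), (0, 2), (0, 3), (1, 0), (1, 1), (1, 2), (1, 3), (2, 0), (2, 1), (2, 2), (2, 3), (3, 0), (3, 1), (3, 2), (3, 3)]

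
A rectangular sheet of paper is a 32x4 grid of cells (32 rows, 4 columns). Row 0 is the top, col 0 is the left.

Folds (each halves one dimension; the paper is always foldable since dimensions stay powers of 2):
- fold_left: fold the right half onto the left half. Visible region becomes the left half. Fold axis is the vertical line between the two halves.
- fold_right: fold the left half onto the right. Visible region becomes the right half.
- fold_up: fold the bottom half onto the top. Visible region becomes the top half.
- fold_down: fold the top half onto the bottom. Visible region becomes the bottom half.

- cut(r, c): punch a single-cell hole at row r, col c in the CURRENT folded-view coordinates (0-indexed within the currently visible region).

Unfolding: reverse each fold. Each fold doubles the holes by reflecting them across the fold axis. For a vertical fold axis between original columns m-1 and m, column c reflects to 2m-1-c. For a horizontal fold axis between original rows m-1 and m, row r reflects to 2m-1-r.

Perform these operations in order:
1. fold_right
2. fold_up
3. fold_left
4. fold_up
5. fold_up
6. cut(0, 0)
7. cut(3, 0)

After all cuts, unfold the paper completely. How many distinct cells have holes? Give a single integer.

Answer: 64

Derivation:
Op 1 fold_right: fold axis v@2; visible region now rows[0,32) x cols[2,4) = 32x2
Op 2 fold_up: fold axis h@16; visible region now rows[0,16) x cols[2,4) = 16x2
Op 3 fold_left: fold axis v@3; visible region now rows[0,16) x cols[2,3) = 16x1
Op 4 fold_up: fold axis h@8; visible region now rows[0,8) x cols[2,3) = 8x1
Op 5 fold_up: fold axis h@4; visible region now rows[0,4) x cols[2,3) = 4x1
Op 6 cut(0, 0): punch at orig (0,2); cuts so far [(0, 2)]; region rows[0,4) x cols[2,3) = 4x1
Op 7 cut(3, 0): punch at orig (3,2); cuts so far [(0, 2), (3, 2)]; region rows[0,4) x cols[2,3) = 4x1
Unfold 1 (reflect across h@4): 4 holes -> [(0, 2), (3, 2), (4, 2), (7, 2)]
Unfold 2 (reflect across h@8): 8 holes -> [(0, 2), (3, 2), (4, 2), (7, 2), (8, 2), (11, 2), (12, 2), (15, 2)]
Unfold 3 (reflect across v@3): 16 holes -> [(0, 2), (0, 3), (3, 2), (3, 3), (4, 2), (4, 3), (7, 2), (7, 3), (8, 2), (8, 3), (11, 2), (11, 3), (12, 2), (12, 3), (15, 2), (15, 3)]
Unfold 4 (reflect across h@16): 32 holes -> [(0, 2), (0, 3), (3, 2), (3, 3), (4, 2), (4, 3), (7, 2), (7, 3), (8, 2), (8, 3), (11, 2), (11, 3), (12, 2), (12, 3), (15, 2), (15, 3), (16, 2), (16, 3), (19, 2), (19, 3), (20, 2), (20, 3), (23, 2), (23, 3), (24, 2), (24, 3), (27, 2), (27, 3), (28, 2), (28, 3), (31, 2), (31, 3)]
Unfold 5 (reflect across v@2): 64 holes -> [(0, 0), (0, 1), (0, 2), (0, 3), (3, 0), (3, 1), (3, 2), (3, 3), (4, 0), (4, 1), (4, 2), (4, 3), (7, 0), (7, 1), (7, 2), (7, 3), (8, 0), (8, 1), (8, 2), (8, 3), (11, 0), (11, 1), (11, 2), (11, 3), (12, 0), (12, 1), (12, 2), (12, 3), (15, 0), (15, 1), (15, 2), (15, 3), (16, 0), (16, 1), (16, 2), (16, 3), (19, 0), (19, 1), (19, 2), (19, 3), (20, 0), (20, 1), (20, 2), (20, 3), (23, 0), (23, 1), (23, 2), (23, 3), (24, 0), (24, 1), (24, 2), (24, 3), (27, 0), (27, 1), (27, 2), (27, 3), (28, 0), (28, 1), (28, 2), (28, 3), (31, 0), (31, 1), (31, 2), (31, 3)]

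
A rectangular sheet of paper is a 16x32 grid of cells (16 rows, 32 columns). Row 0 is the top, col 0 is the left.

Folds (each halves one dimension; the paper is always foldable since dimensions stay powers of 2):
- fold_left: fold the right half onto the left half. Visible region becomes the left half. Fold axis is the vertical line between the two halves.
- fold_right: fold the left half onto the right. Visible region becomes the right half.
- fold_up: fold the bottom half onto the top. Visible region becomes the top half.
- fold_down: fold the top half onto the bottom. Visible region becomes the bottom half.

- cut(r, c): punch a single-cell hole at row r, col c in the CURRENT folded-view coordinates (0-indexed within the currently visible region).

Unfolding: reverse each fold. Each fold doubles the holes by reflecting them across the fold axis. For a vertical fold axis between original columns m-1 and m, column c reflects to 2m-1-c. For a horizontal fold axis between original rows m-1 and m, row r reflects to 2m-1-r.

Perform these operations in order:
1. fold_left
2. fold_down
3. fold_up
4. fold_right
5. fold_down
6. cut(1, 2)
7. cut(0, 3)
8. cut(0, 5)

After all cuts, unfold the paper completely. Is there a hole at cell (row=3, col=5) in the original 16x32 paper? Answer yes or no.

Answer: yes

Derivation:
Op 1 fold_left: fold axis v@16; visible region now rows[0,16) x cols[0,16) = 16x16
Op 2 fold_down: fold axis h@8; visible region now rows[8,16) x cols[0,16) = 8x16
Op 3 fold_up: fold axis h@12; visible region now rows[8,12) x cols[0,16) = 4x16
Op 4 fold_right: fold axis v@8; visible region now rows[8,12) x cols[8,16) = 4x8
Op 5 fold_down: fold axis h@10; visible region now rows[10,12) x cols[8,16) = 2x8
Op 6 cut(1, 2): punch at orig (11,10); cuts so far [(11, 10)]; region rows[10,12) x cols[8,16) = 2x8
Op 7 cut(0, 3): punch at orig (10,11); cuts so far [(10, 11), (11, 10)]; region rows[10,12) x cols[8,16) = 2x8
Op 8 cut(0, 5): punch at orig (10,13); cuts so far [(10, 11), (10, 13), (11, 10)]; region rows[10,12) x cols[8,16) = 2x8
Unfold 1 (reflect across h@10): 6 holes -> [(8, 10), (9, 11), (9, 13), (10, 11), (10, 13), (11, 10)]
Unfold 2 (reflect across v@8): 12 holes -> [(8, 5), (8, 10), (9, 2), (9, 4), (9, 11), (9, 13), (10, 2), (10, 4), (10, 11), (10, 13), (11, 5), (11, 10)]
Unfold 3 (reflect across h@12): 24 holes -> [(8, 5), (8, 10), (9, 2), (9, 4), (9, 11), (9, 13), (10, 2), (10, 4), (10, 11), (10, 13), (11, 5), (11, 10), (12, 5), (12, 10), (13, 2), (13, 4), (13, 11), (13, 13), (14, 2), (14, 4), (14, 11), (14, 13), (15, 5), (15, 10)]
Unfold 4 (reflect across h@8): 48 holes -> [(0, 5), (0, 10), (1, 2), (1, 4), (1, 11), (1, 13), (2, 2), (2, 4), (2, 11), (2, 13), (3, 5), (3, 10), (4, 5), (4, 10), (5, 2), (5, 4), (5, 11), (5, 13), (6, 2), (6, 4), (6, 11), (6, 13), (7, 5), (7, 10), (8, 5), (8, 10), (9, 2), (9, 4), (9, 11), (9, 13), (10, 2), (10, 4), (10, 11), (10, 13), (11, 5), (11, 10), (12, 5), (12, 10), (13, 2), (13, 4), (13, 11), (13, 13), (14, 2), (14, 4), (14, 11), (14, 13), (15, 5), (15, 10)]
Unfold 5 (reflect across v@16): 96 holes -> [(0, 5), (0, 10), (0, 21), (0, 26), (1, 2), (1, 4), (1, 11), (1, 13), (1, 18), (1, 20), (1, 27), (1, 29), (2, 2), (2, 4), (2, 11), (2, 13), (2, 18), (2, 20), (2, 27), (2, 29), (3, 5), (3, 10), (3, 21), (3, 26), (4, 5), (4, 10), (4, 21), (4, 26), (5, 2), (5, 4), (5, 11), (5, 13), (5, 18), (5, 20), (5, 27), (5, 29), (6, 2), (6, 4), (6, 11), (6, 13), (6, 18), (6, 20), (6, 27), (6, 29), (7, 5), (7, 10), (7, 21), (7, 26), (8, 5), (8, 10), (8, 21), (8, 26), (9, 2), (9, 4), (9, 11), (9, 13), (9, 18), (9, 20), (9, 27), (9, 29), (10, 2), (10, 4), (10, 11), (10, 13), (10, 18), (10, 20), (10, 27), (10, 29), (11, 5), (11, 10), (11, 21), (11, 26), (12, 5), (12, 10), (12, 21), (12, 26), (13, 2), (13, 4), (13, 11), (13, 13), (13, 18), (13, 20), (13, 27), (13, 29), (14, 2), (14, 4), (14, 11), (14, 13), (14, 18), (14, 20), (14, 27), (14, 29), (15, 5), (15, 10), (15, 21), (15, 26)]
Holes: [(0, 5), (0, 10), (0, 21), (0, 26), (1, 2), (1, 4), (1, 11), (1, 13), (1, 18), (1, 20), (1, 27), (1, 29), (2, 2), (2, 4), (2, 11), (2, 13), (2, 18), (2, 20), (2, 27), (2, 29), (3, 5), (3, 10), (3, 21), (3, 26), (4, 5), (4, 10), (4, 21), (4, 26), (5, 2), (5, 4), (5, 11), (5, 13), (5, 18), (5, 20), (5, 27), (5, 29), (6, 2), (6, 4), (6, 11), (6, 13), (6, 18), (6, 20), (6, 27), (6, 29), (7, 5), (7, 10), (7, 21), (7, 26), (8, 5), (8, 10), (8, 21), (8, 26), (9, 2), (9, 4), (9, 11), (9, 13), (9, 18), (9, 20), (9, 27), (9, 29), (10, 2), (10, 4), (10, 11), (10, 13), (10, 18), (10, 20), (10, 27), (10, 29), (11, 5), (11, 10), (11, 21), (11, 26), (12, 5), (12, 10), (12, 21), (12, 26), (13, 2), (13, 4), (13, 11), (13, 13), (13, 18), (13, 20), (13, 27), (13, 29), (14, 2), (14, 4), (14, 11), (14, 13), (14, 18), (14, 20), (14, 27), (14, 29), (15, 5), (15, 10), (15, 21), (15, 26)]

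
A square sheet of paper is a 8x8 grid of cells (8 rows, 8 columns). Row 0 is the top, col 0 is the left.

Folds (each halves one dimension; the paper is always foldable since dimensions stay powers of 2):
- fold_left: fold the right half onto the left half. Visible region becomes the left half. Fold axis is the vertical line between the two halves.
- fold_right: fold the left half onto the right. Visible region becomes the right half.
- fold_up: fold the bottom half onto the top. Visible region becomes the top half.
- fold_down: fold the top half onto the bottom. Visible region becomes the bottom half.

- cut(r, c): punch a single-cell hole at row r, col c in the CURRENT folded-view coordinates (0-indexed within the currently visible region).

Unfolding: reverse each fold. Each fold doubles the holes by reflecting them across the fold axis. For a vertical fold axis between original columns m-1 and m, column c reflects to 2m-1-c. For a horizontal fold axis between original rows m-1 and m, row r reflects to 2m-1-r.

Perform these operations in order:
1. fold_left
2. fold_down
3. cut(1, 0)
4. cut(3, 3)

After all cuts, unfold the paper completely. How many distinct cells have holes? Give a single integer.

Op 1 fold_left: fold axis v@4; visible region now rows[0,8) x cols[0,4) = 8x4
Op 2 fold_down: fold axis h@4; visible region now rows[4,8) x cols[0,4) = 4x4
Op 3 cut(1, 0): punch at orig (5,0); cuts so far [(5, 0)]; region rows[4,8) x cols[0,4) = 4x4
Op 4 cut(3, 3): punch at orig (7,3); cuts so far [(5, 0), (7, 3)]; region rows[4,8) x cols[0,4) = 4x4
Unfold 1 (reflect across h@4): 4 holes -> [(0, 3), (2, 0), (5, 0), (7, 3)]
Unfold 2 (reflect across v@4): 8 holes -> [(0, 3), (0, 4), (2, 0), (2, 7), (5, 0), (5, 7), (7, 3), (7, 4)]

Answer: 8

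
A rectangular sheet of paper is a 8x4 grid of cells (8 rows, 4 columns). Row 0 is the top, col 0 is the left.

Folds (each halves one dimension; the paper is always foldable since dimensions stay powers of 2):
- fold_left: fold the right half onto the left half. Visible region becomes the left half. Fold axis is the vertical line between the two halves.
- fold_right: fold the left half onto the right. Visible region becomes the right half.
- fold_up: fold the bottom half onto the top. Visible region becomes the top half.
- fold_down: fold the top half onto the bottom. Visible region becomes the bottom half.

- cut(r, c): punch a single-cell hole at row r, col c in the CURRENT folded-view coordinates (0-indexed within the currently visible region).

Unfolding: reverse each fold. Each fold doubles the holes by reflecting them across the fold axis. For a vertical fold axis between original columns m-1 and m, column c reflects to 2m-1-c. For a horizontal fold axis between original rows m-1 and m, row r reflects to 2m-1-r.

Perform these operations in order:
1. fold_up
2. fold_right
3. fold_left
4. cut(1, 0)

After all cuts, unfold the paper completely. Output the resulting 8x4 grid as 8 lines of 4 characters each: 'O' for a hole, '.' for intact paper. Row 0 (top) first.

Op 1 fold_up: fold axis h@4; visible region now rows[0,4) x cols[0,4) = 4x4
Op 2 fold_right: fold axis v@2; visible region now rows[0,4) x cols[2,4) = 4x2
Op 3 fold_left: fold axis v@3; visible region now rows[0,4) x cols[2,3) = 4x1
Op 4 cut(1, 0): punch at orig (1,2); cuts so far [(1, 2)]; region rows[0,4) x cols[2,3) = 4x1
Unfold 1 (reflect across v@3): 2 holes -> [(1, 2), (1, 3)]
Unfold 2 (reflect across v@2): 4 holes -> [(1, 0), (1, 1), (1, 2), (1, 3)]
Unfold 3 (reflect across h@4): 8 holes -> [(1, 0), (1, 1), (1, 2), (1, 3), (6, 0), (6, 1), (6, 2), (6, 3)]

Answer: ....
OOOO
....
....
....
....
OOOO
....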